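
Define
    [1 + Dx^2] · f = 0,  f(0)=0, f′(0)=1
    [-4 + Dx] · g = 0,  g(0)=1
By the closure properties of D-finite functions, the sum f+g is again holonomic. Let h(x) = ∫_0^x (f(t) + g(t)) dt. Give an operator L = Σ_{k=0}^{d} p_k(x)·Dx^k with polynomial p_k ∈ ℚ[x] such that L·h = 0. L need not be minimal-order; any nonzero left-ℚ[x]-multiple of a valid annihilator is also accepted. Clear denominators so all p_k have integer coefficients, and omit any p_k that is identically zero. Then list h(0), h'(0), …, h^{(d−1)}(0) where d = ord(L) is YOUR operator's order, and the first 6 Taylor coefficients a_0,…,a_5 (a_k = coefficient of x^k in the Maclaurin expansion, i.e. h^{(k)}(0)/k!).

f: a_k = 0, 1, 0, -1/6, 0, 1/120, …
g: a_k = 1, 4, 8, 32/3, 32/3, 128/15, …
L₀ := lclm(L_f,L_g); ord L₀ ≤ 2+1.
Integrate: L := L₀·Dx.
L = -4·Dx + Dx^2 - 4·Dx^3 + Dx^4  (order 4).
h: a_k = 0, 1, 5/2, 8/3, 21/8, 32/15, …
ICs: h(0) = 0, h′(0) = 1, h′′(0) = 5, h′′′(0) = 16.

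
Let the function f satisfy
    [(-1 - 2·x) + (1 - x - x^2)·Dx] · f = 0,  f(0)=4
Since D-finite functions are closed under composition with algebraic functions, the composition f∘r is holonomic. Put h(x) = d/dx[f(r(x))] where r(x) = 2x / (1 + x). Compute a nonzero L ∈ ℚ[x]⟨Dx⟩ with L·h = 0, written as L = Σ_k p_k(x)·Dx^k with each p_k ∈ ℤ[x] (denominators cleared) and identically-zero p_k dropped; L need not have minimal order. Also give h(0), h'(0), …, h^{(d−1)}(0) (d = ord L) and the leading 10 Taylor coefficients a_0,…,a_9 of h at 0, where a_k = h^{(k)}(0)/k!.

L = (6 + 30·x + 90·x^2 + 50·x^3) + (-1 - 6·x + 30·x^3 + 25·x^4)·Dx  (order 1).
h: a_k = 8, 48, 120, 480, 1000, 3600, 7000, 24000, 45000, 150000, …
ICs: h(0) = 8.

f: a_k = 4, 4, 8, 12, 20, 32, 52, 84, 136, 220, …
f∘r: x↦r, Dx↦Dx/r' in L_f ⇒ L₀.
Differentiate: ansatz ord ≤ ord L₀ ⇒ L.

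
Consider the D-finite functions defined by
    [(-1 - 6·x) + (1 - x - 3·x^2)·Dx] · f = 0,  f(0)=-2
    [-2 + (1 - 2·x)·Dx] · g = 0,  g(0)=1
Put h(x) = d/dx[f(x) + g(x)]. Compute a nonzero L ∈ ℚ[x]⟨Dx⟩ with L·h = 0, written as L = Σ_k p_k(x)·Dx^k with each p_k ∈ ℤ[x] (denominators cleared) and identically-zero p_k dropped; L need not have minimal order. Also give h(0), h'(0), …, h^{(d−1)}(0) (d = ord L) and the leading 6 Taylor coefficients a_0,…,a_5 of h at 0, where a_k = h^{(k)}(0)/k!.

L = (12 - 288·x + 648·x^2 - 1296·x^3 + 648·x^4) + (9 + 12·x - 126·x^2 + 540·x^3 - 1188·x^4 + 648·x^5)·Dx + (-2 + 15·x - 52·x^2 + 78·x^3 + 27·x^4 - 180·x^5 + 108·x^6)·Dx^2  (order 2).
h: a_k = 0, -8, -18, -88, -240, -780, …
ICs: h(0) = 0, h′(0) = -8.

f: a_k = -2, -2, -8, -14, -38, -80, …
g: a_k = 1, 2, 4, 8, 16, 32, …
h₀=f+g: left-lcm gives L₀, ord ≤ 2.
Differentiate: ansatz ord ≤ ord L₀ ⇒ L.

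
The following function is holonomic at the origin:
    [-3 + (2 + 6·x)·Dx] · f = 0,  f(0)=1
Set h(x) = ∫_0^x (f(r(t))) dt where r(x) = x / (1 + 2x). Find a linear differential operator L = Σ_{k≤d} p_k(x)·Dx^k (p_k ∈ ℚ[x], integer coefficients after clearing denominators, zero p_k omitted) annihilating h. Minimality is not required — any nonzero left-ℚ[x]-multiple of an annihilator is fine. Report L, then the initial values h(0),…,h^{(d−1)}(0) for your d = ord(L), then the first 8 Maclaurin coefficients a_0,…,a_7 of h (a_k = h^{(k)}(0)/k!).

f: a_k = 1, 3/2, -9/8, 27/16, -405/128, 1701/256, -15309/1024, 72171/2048, …
Substitute x→r, Dx→(1/r')Dx; clear ⇒ L₀.
Integrate: L := L₀·Dx.
L = -3·Dx + (2 + 14·x + 20·x^2)·Dx^2  (order 2).
h: a_k = 0, 1, 3/4, -11/8, 195/64, -993/128, 11303/512, -492501/7168, …
ICs: h(0) = 0, h′(0) = 1.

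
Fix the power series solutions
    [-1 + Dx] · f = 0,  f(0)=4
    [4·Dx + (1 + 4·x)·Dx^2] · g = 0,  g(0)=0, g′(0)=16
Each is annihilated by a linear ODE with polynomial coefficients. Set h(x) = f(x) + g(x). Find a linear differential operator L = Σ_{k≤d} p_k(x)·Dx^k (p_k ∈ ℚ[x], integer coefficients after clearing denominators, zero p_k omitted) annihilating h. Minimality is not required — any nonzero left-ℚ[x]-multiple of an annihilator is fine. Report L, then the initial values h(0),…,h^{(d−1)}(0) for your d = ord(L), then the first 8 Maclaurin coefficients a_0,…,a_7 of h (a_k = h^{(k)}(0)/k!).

f: a_k = 4, 4, 2, 2/3, 1/6, 1/30, 1/180, 1/1260, …
g: a_k = 0, 16, -32, 256/3, -256, 4096/5, -8192/3, 65536/7, …
L₀ := lclm(L_f,L_g); ord L₀ ≤ 1+2.
L = (-36 - 16·x)·Dx + (31 - 8·x - 16·x^2)·Dx^2 + (5 + 24·x + 16·x^2)·Dx^3  (order 3).
h: a_k = 4, 20, -30, 86, -1535/6, 24577/30, -491519/180, 11796481/1260, …
ICs: h(0) = 4, h′(0) = 20, h′′(0) = -60.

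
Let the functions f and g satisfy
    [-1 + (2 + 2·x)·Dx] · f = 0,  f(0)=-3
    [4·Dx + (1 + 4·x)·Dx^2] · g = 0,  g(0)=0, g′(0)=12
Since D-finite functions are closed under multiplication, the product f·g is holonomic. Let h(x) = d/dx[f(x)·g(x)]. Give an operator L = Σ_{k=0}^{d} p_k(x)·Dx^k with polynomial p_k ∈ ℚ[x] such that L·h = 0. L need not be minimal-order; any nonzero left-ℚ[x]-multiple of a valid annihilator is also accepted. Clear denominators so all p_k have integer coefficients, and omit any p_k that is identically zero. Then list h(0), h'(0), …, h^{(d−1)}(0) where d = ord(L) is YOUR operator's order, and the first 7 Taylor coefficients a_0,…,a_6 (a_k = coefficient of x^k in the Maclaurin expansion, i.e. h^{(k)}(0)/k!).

f: a_k = -3, -3/2, 3/8, -3/16, 15/128, -21/256, 63/1024, …
g: a_k = 0, 12, -24, 64, -192, 3072/5, -2048, …
L₀ := L_f ⊗_s L_g (sym. prod.), ord ≤ 2.
Differentiate: ansatz ord ≤ ord L₀ ⇒ L.
L = (-83 - 40·x + 16·x^2) + (-196 - 372·x - 48·x^2 + 128·x^3)·Dx + (-20 - 104·x - 84·x^2 + 64·x^3 + 64·x^4)·Dx^2  (order 2).
h: a_k = -36, 108, -909/2, 1875, -244047/32, 4929219/160, -158740161/1280, …
ICs: h(0) = -36, h′(0) = 108.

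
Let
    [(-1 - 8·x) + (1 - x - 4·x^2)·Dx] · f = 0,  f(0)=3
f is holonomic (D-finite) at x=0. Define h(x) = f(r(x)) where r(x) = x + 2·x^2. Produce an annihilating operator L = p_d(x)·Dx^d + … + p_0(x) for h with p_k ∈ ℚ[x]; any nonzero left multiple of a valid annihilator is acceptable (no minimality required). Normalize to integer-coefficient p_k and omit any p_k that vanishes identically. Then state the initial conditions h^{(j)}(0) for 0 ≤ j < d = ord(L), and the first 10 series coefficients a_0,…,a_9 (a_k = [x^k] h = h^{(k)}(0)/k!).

f: a_k = 3, 3, 15, 27, 87, 195, 543, 1323, 3495, 8787, …
f∘r: x↦r, Dx↦Dx/r' in L_f ⇒ L₀.
L = (1 + 12·x + 48·x^2 + 64·x^3) + (-1 + x + 6·x^2 + 16·x^3 + 16·x^4)·Dx  (order 1).
h: a_k = 3, 3, 21, 87, 309, 1215, 4797, 18423, 71589, 278319, …
ICs: h(0) = 3.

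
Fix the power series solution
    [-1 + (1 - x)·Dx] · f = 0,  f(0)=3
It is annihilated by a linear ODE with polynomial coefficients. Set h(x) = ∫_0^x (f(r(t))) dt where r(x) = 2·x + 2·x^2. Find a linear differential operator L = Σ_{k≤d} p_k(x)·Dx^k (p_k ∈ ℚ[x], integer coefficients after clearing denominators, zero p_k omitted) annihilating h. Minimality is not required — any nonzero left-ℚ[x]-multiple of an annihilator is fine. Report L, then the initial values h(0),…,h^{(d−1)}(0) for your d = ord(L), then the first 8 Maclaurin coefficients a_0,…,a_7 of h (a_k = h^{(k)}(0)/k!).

L = (2 + 4·x)·Dx + (-1 + 2·x + 2·x^2)·Dx^2  (order 2).
h: a_k = 0, 3, 3, 6, 12, 132/5, 60, 984/7, …
ICs: h(0) = 0, h′(0) = 3.

f: a_k = 3, 3, 3, 3, 3, 3, 3, 3, …
Change of var in L_f (x↦r) gives L₀.
h=∫h₀ ⇒ L = L₀·Dx.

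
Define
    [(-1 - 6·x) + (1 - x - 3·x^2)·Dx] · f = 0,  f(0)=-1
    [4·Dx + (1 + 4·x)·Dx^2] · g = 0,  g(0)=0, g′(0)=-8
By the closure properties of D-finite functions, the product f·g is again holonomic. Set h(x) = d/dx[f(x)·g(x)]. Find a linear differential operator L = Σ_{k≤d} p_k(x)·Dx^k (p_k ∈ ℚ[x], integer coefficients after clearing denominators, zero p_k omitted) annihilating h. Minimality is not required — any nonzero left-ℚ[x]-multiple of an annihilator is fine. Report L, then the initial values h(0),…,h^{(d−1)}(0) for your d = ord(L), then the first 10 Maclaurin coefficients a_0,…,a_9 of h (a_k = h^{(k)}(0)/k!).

f: a_k = -1, -1, -4, -7, -19, -40, -97, -217, -508, -1159, …
g: a_k = 0, -8, 16, -128/3, 128, -2048/5, 4096/3, -32768/7, 16384, -524288/9, …
L₀ := L_f ⊗_s L_g (sym. prod.), ord ≤ 2.
h₀' ⇒ L via d/dx closure of L₀.
L = (218 + 1080·x + 2592·x^2) + (-1 + 142·x + 1224·x^2 + 2016·x^3)·Dx + (-5 - 39·x - 37·x^2 + 228·x^3 + 288·x^4)·Dx^2  (order 2).
h: a_k = 8, -16, 176, -1120/3, 7384/3, -34592/5, 525512/15, -12464192/105, 18405616/35, -17621968/9, …
ICs: h(0) = 8, h′(0) = -16.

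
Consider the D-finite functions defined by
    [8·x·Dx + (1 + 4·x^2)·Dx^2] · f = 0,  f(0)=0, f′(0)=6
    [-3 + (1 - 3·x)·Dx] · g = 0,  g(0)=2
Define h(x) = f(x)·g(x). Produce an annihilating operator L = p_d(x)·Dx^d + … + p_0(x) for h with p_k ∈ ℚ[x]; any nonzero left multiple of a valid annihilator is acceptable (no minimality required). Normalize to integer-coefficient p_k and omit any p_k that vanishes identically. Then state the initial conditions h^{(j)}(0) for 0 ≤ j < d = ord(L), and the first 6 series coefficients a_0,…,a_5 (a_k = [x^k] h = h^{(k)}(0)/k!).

f: a_k = 0, 6, 0, -8, 0, 96/5, …
g: a_k = 2, 6, 18, 54, 162, 486, …
Sym-product of L_f,L_g gives L₀ (≤ ord 2).
L = 24·x + (6 - 8·x + 48·x^2)·Dx + (-1 + 3·x - 4·x^2 + 12·x^3)·Dx^2  (order 2).
h: a_k = 0, 12, 36, 92, 276, 4332/5, …
ICs: h(0) = 0, h′(0) = 12.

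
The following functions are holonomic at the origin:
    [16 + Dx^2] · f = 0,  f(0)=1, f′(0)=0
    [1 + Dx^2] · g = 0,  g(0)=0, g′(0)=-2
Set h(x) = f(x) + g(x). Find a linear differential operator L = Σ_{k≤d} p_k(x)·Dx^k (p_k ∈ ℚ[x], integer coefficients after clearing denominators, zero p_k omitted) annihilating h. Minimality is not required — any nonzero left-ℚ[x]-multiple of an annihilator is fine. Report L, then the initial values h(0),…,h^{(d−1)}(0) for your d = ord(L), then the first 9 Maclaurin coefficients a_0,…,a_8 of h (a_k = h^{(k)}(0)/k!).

f: a_k = 1, 0, -8, 0, 32/3, 0, -256/45, 0, 512/315, …
g: a_k = 0, -2, 0, 1/3, 0, -1/60, 0, 1/2520, 0, …
Sum ⇒ L₀ = lclm(L_f,L_g) in ℚ(x)⟨Dx⟩.
L = 16 + 17·Dx^2 + Dx^4  (order 4).
h: a_k = 1, -2, -8, 1/3, 32/3, -1/60, -256/45, 1/2520, 512/315, …
ICs: h(0) = 1, h′(0) = -2, h′′(0) = -16, h′′′(0) = 2.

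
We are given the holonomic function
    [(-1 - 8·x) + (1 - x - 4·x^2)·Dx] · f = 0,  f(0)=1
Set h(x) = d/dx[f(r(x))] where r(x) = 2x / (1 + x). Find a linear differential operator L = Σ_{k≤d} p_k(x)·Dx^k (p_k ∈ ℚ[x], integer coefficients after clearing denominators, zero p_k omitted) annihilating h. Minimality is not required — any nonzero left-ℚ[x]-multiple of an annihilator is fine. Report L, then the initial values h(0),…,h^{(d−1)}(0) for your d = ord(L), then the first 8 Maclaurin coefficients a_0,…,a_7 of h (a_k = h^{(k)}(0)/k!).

f: a_k = 1, 1, 5, 9, 29, 65, 181, 441, …
L₀ from L_f via x↦r, Dx↦r'^{-1}Dx.
Differentiate: ansatz ord ≤ ord L₀ ⇒ L.
L = (18 + 102·x + 918·x^2 + 578·x^3) + (-1 - 18·x + 306·x^3 + 289·x^4)·Dx  (order 1).
h: a_k = 2, 36, 102, 1224, 2890, 31212, 68782, 707472, …
ICs: h(0) = 2.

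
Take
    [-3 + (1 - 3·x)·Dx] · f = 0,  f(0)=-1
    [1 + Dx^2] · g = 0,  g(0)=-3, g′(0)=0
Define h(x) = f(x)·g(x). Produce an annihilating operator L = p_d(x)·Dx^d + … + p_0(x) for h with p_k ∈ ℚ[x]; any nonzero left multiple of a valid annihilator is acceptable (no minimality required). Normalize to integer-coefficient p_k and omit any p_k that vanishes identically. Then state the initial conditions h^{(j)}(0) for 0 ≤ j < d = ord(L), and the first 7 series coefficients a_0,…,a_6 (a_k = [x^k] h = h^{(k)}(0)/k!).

L = (-1 + 3·x) + 6·Dx + (-1 + 3·x)·Dx^2  (order 2).
h: a_k = 3, 9, 51/2, 153/2, 1837/8, 5511/8, 495989/240, …
ICs: h(0) = 3, h′(0) = 9.

f: a_k = -1, -3, -9, -27, -81, -243, -729, …
g: a_k = -3, 0, 3/2, 0, -1/8, 0, 1/240, …
h₀=f·g: eliminate ⇒ L₀, order ≤ 1·2.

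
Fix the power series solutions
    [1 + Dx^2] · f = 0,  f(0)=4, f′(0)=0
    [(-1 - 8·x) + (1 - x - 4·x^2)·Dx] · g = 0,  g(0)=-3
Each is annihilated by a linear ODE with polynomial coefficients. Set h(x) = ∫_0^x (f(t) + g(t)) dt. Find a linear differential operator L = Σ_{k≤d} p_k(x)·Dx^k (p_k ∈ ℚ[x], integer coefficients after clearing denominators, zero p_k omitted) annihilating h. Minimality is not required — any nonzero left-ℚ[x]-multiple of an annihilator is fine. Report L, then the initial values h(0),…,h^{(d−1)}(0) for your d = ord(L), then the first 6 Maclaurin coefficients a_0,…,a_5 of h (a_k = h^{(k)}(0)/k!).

f: a_k = 4, 0, -2, 0, 1/6, 0, …
g: a_k = -3, -3, -15, -27, -87, -195, …
Sum ⇒ L₀ = lclm(L_f,L_g) in ℚ(x)⟨Dx⟩.
Integrate: L := L₀·Dx.
L = (-55 - 486·x - 553·x^2 - 1488·x^3 - 80·x^4 - 128·x^5)·Dx + (11 + 11·x + 23·x^2 - 169·x^3 - 348·x^4 - 48·x^5 - 64·x^6)·Dx^2 + (-55 - 486·x - 553·x^2 - 1488·x^3 - 80·x^4 - 128·x^5)·Dx^3 + (11 + 11·x + 23·x^2 - 169·x^3 - 348·x^4 - 48·x^5 - 64·x^6)·Dx^4  (order 4).
h: a_k = 0, 1, -3/2, -17/3, -27/4, -521/30, …
ICs: h(0) = 0, h′(0) = 1, h′′(0) = -3, h′′′(0) = -34.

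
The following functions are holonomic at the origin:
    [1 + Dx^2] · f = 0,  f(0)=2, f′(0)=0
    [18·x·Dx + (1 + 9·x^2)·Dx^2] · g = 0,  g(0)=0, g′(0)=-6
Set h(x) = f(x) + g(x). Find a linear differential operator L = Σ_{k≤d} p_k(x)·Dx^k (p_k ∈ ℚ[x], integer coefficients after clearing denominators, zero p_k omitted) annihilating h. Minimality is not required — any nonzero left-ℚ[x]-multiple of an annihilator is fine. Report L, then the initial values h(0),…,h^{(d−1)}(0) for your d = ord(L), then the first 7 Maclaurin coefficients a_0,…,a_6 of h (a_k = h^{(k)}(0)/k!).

f: a_k = 2, 0, -1, 0, 1/12, 0, -1/360, …
g: a_k = 0, -6, 0, 18, 0, -486/5, 0, …
Sum ⇒ L₀ = lclm(L_f,L_g) in ℚ(x)⟨Dx⟩.
L = (-1926·x + 17820·x^3 + 1458·x^5)·Dx + (-17 + 351·x^2 + 4617·x^4 + 729·x^6)·Dx^2 + (-1926·x + 17820·x^3 + 1458·x^5)·Dx^3 + (-17 + 351·x^2 + 4617·x^4 + 729·x^6)·Dx^4  (order 4).
h: a_k = 2, -6, -1, 18, 1/12, -486/5, -1/360, …
ICs: h(0) = 2, h′(0) = -6, h′′(0) = -2, h′′′(0) = 108.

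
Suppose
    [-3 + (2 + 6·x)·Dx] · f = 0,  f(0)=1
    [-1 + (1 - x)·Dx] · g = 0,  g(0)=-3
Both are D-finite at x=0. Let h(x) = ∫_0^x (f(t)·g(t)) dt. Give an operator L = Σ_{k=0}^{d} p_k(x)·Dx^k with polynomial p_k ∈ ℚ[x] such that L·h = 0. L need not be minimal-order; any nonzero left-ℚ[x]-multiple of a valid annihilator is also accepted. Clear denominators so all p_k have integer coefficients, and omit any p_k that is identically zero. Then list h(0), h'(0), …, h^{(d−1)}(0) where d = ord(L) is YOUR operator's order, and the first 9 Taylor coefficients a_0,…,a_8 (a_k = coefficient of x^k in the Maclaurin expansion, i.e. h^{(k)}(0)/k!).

f: a_k = 1, 3/2, -9/8, 27/16, -405/128, 1701/256, -15309/1024, 72171/2048, -2814669/32768, …
g: a_k = -3, -3, -3, -3, -3, -3, -3, -3, -3, …
Sym-product of L_f,L_g gives L₀ (≤ ord 1).
h=∫h₀ ⇒ L = L₀·Dx.
L = (5 + 3·x)·Dx + (-2 - 4·x + 6·x^2)·Dx^2  (order 2).
h: a_k = 0, -3, -15/4, -11/8, -147/64, 39/640, -1675/512, 25827/7168, -164859/16384, …
ICs: h(0) = 0, h′(0) = -3.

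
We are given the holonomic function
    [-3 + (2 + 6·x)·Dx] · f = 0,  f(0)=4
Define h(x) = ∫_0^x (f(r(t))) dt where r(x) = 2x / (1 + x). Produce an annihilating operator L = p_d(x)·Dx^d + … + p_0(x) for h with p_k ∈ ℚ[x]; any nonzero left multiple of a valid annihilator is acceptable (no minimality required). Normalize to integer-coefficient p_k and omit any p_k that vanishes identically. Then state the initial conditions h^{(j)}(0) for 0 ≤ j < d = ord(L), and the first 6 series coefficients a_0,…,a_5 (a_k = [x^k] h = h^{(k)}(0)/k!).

f: a_k = 4, 6, -9/2, 27/4, -405/32, 1701/64, …
h₀=f(r): pull back L_f along r ⇒ L₀.
Integrate: L := L₀·Dx.
L = -3·Dx + (1 + 8·x + 7·x^2)·Dx^2  (order 2).
h: a_k = 0, 4, 6, -10, 51/2, -861/10, …
ICs: h(0) = 0, h′(0) = 4.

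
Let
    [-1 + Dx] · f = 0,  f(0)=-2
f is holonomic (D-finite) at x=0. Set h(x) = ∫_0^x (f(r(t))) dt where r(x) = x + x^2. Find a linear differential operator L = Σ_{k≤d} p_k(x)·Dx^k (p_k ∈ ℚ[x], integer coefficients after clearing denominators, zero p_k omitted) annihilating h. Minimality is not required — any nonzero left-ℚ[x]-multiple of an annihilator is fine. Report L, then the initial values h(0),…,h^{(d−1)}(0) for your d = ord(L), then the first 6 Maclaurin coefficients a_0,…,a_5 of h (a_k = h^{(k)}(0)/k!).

f: a_k = -2, -2, -1, -1/3, -1/12, -1/60, …
L₀ from L_f via x↦r, Dx↦r'^{-1}Dx.
h=∫h₀ ⇒ L = L₀·Dx.
L = (-1 - 2·x)·Dx + Dx^2  (order 2).
h: a_k = 0, -2, -1, -1, -7/12, -5/12, …
ICs: h(0) = 0, h′(0) = -2.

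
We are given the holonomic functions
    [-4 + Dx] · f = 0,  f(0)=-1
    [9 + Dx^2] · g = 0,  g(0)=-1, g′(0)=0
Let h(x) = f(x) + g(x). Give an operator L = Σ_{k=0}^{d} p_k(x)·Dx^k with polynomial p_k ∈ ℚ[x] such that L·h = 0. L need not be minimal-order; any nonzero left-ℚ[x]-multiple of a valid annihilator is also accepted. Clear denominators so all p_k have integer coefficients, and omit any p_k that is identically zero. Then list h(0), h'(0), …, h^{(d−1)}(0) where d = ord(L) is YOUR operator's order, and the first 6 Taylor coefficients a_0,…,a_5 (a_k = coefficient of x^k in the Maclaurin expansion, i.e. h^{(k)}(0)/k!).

L = -36 + 9·Dx - 4·Dx^2 + Dx^3  (order 3).
h: a_k = -2, -4, -7/2, -32/3, -337/24, -128/15, …
ICs: h(0) = -2, h′(0) = -4, h′′(0) = -7.

f: a_k = -1, -4, -8, -32/3, -32/3, -128/15, …
g: a_k = -1, 0, 9/2, 0, -27/8, 0, …
L₀ := lclm(L_f,L_g); ord L₀ ≤ 1+2.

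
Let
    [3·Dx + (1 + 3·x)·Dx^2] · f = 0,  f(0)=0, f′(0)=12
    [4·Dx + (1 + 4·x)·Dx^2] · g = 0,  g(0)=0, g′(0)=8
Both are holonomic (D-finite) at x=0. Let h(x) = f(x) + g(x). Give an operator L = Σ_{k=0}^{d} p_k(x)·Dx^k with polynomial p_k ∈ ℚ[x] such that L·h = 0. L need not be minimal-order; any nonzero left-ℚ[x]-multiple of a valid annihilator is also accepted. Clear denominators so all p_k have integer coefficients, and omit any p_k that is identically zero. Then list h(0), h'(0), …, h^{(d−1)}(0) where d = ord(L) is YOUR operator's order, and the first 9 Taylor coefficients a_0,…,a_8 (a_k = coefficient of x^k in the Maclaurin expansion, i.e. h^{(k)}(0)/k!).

f: a_k = 0, 12, -18, 36, -81, 972/5, -486, 8748/7, -6561/2, …
g: a_k = 0, 8, -16, 128/3, -128, 2048/5, -4096/3, 32768/7, -16384, …
h₀=f+g: left-lcm gives L₀, ord ≤ 4.
L = 24·Dx + (14 + 48·x)·Dx^2 + (1 + 7·x + 12·x^2)·Dx^3  (order 3).
h: a_k = 0, 20, -34, 236/3, -209, 604, -5554/3, 41516/7, -39329/2, …
ICs: h(0) = 0, h′(0) = 20, h′′(0) = -68.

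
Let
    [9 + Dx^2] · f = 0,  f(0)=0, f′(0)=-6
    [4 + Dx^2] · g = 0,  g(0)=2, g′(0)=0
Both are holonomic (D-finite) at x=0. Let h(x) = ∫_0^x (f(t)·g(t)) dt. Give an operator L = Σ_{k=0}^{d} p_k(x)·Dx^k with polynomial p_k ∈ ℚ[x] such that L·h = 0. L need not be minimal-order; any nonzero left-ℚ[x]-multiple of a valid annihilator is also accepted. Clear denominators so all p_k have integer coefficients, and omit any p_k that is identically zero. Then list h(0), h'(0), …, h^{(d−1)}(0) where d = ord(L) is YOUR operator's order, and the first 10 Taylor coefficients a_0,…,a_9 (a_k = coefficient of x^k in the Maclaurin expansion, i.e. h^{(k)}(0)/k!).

L = 25·Dx + 26·Dx^3 + Dx^5  (order 5).
h: a_k = 0, 0, -6, 0, 21/2, 0, -521/60, 0, 13021/3360, 0, …
ICs: h(0) = 0, h′(0) = 0, h′′(0) = -12, h′′′(0) = 0, h′′′′(0) = 252.

f: a_k = 0, -6, 0, 9, 0, -81/20, 0, 243/280, 0, -243/2240, …
g: a_k = 2, 0, -4, 0, 4/3, 0, -8/45, 0, 4/315, 0, …
Sym-product of L_f,L_g gives L₀ (≤ ord 4).
Integrate: L := L₀·Dx.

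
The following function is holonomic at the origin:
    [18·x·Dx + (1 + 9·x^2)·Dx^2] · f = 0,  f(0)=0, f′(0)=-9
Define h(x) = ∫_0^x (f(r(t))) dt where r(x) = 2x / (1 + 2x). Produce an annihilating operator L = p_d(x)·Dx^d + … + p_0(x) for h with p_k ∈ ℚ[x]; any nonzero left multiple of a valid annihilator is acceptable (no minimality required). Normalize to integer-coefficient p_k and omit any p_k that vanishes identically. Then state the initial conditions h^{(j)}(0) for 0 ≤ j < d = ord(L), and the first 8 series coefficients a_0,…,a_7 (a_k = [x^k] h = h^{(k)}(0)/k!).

f: a_k = 0, -9, 0, 27, 0, -729/5, 0, 6561/7, …
f∘r: x↦r, Dx↦Dx/r' in L_f ⇒ L₀.
h=∫h₀ ⇒ L = L₀·Dx.
L = (4 + 80·x)·Dx^2 + (1 + 4·x + 40·x^2)·Dx^3  (order 3).
h: a_k = 0, 0, -9, 12, 36, -1152/5, 192/5, 29952/7, …
ICs: h(0) = 0, h′(0) = 0, h′′(0) = -18.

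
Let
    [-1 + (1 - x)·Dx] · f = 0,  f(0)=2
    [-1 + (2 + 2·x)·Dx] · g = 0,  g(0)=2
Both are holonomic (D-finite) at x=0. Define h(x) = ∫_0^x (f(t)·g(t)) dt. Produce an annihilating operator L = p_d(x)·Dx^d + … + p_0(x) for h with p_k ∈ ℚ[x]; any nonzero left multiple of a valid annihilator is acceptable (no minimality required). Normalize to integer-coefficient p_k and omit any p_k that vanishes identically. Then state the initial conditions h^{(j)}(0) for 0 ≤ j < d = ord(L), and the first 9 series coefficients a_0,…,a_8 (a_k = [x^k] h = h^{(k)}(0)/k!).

L = (3 + x)·Dx + (-2 + 2·x^2)·Dx^2  (order 2).
h: a_k = 0, 4, 3, 11/6, 23/16, 179/160, 365/384, 1439/1792, 2911/4096, …
ICs: h(0) = 0, h′(0) = 4.

f: a_k = 2, 2, 2, 2, 2, 2, 2, 2, 2, …
g: a_k = 2, 1, -1/4, 1/8, -5/64, 7/128, -21/512, 33/1024, -429/16384, …
L₀ := L_f ⊗_s L_g (sym. prod.), ord ≤ 1.
∫: right-multiply L₀ by Dx.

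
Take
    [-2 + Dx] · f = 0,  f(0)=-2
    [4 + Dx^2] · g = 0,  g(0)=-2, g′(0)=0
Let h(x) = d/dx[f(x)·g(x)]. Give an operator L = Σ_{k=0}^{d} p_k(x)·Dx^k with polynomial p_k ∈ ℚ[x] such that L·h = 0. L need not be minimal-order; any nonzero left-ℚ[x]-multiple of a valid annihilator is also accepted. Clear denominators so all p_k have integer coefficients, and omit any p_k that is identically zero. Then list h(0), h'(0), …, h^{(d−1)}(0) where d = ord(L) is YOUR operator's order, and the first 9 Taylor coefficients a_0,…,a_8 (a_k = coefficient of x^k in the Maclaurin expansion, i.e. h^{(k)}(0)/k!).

L = 8 - 4·Dx + Dx^2  (order 2).
h: a_k = 8, 0, -32, -128/3, -64/3, 0, 256/45, 1024/315, 256/315, …
ICs: h(0) = 8, h′(0) = 0.

f: a_k = -2, -4, -4, -8/3, -4/3, -8/15, -8/45, -16/315, -4/315, …
g: a_k = -2, 0, 4, 0, -4/3, 0, 8/45, 0, -4/315, …
Product ⇒ symmetric product L₀, ord ≤ 2.
Differentiate: ansatz ord ≤ ord L₀ ⇒ L.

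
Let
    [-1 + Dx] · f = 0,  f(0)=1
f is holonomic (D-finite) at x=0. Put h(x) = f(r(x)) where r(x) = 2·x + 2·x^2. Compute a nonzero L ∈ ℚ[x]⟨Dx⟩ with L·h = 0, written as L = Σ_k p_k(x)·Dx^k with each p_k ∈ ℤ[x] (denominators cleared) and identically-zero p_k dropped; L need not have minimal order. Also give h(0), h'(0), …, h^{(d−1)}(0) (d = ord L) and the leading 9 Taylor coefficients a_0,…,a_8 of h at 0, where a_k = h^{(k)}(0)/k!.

L = (-2 - 4·x) + Dx  (order 1).
h: a_k = 1, 2, 4, 16/3, 20/3, 104/15, 304/45, 1856/315, 1528/315, …
ICs: h(0) = 1.

f: a_k = 1, 1, 1/2, 1/6, 1/24, 1/120, 1/720, 1/5040, 1/40320, …
Substitute x→r, Dx→(1/r')Dx; clear ⇒ L₀.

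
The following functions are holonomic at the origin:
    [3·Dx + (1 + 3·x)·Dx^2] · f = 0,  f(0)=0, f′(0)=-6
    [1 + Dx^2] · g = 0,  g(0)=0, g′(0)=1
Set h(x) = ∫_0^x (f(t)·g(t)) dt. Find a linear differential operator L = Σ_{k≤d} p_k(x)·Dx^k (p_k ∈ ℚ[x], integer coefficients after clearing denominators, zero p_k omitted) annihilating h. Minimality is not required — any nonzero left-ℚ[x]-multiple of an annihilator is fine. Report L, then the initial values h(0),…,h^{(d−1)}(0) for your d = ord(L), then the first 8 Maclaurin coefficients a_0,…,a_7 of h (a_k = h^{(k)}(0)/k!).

f: a_k = 0, -6, 9, -18, 81/2, -486/5, 243, -4374/7, …
g: a_k = 0, 1, 0, -1/6, 0, 1/120, 0, -1/5040, …
f·g: L₀ = L_f ⊗_s L_g, ord ≤ 2·2.
h=∫h₀ ⇒ L = L₀·Dx.
L = (-203 - 222·x - 189·x^2 + 432·x^3 + 324·x^4)·Dx + (-84 - 108·x + 648·x^2 + 648·x^3)·Dx^2 + (-208 - 228·x - 54·x^2 + 864·x^3 + 648·x^4)·Dx^3 + (-84 - 108·x + 648·x^2 + 648·x^3)·Dx^4 + (-5 - 6·x + 135·x^2 + 432·x^3 + 324·x^4)·Dx^5  (order 5).
h: a_k = 0, 0, 0, -2, 9/4, -17/5, 13/2, -377/28, …
ICs: h(0) = 0, h′(0) = 0, h′′(0) = 0, h′′′(0) = -12, h′′′′(0) = 54.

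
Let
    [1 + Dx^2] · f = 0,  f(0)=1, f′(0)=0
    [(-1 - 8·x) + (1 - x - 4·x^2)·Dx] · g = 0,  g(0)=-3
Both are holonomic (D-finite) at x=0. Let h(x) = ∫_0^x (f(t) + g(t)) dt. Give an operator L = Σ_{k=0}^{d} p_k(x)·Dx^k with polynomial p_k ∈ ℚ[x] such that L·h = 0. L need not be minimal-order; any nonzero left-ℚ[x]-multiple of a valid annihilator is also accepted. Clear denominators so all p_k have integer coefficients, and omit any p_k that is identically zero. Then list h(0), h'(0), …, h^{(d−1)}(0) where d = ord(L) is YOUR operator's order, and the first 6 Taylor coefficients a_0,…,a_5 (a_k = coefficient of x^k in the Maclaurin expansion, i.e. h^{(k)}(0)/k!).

f: a_k = 1, 0, -1/2, 0, 1/24, 0, …
g: a_k = -3, -3, -15, -27, -87, -195, …
h₀=f+g: left-lcm gives L₀, ord ≤ 3.
Integrate: L := L₀·Dx.
L = (-55 - 486·x - 553·x^2 - 1488·x^3 - 80·x^4 - 128·x^5)·Dx + (11 + 11·x + 23·x^2 - 169·x^3 - 348·x^4 - 48·x^5 - 64·x^6)·Dx^2 + (-55 - 486·x - 553·x^2 - 1488·x^3 - 80·x^4 - 128·x^5)·Dx^3 + (11 + 11·x + 23·x^2 - 169·x^3 - 348·x^4 - 48·x^5 - 64·x^6)·Dx^4  (order 4).
h: a_k = 0, -2, -3/2, -31/6, -27/4, -2087/120, …
ICs: h(0) = 0, h′(0) = -2, h′′(0) = -3, h′′′(0) = -31.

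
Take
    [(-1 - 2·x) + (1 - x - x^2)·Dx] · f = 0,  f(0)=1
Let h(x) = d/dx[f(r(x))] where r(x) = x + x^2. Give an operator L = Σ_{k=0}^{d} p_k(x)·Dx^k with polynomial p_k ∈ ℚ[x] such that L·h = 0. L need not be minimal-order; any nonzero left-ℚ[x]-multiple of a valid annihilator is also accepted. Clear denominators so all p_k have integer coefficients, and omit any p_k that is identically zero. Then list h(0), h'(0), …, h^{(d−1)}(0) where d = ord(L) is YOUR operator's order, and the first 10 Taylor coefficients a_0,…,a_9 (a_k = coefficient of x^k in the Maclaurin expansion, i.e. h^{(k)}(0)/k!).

L = (6 + 24·x + 48·x^2 + 68·x^3 + 84·x^4 + 60·x^5 + 20·x^6) + (-1 - 3·x + 12·x^3 + 25·x^4 + 24·x^5 + 14·x^6 + 4·x^7)·Dx  (order 1).
h: a_k = 1, 6, 21, 64, 185, 516, 1393, 3688, 9612, 24740, …
ICs: h(0) = 1.

f: a_k = 1, 1, 2, 3, 5, 8, 13, 21, 34, 55, …
L₀ from L_f via x↦r, Dx↦r'^{-1}Dx.
h=h₀': d/dx-closure on L₀ ⇒ L.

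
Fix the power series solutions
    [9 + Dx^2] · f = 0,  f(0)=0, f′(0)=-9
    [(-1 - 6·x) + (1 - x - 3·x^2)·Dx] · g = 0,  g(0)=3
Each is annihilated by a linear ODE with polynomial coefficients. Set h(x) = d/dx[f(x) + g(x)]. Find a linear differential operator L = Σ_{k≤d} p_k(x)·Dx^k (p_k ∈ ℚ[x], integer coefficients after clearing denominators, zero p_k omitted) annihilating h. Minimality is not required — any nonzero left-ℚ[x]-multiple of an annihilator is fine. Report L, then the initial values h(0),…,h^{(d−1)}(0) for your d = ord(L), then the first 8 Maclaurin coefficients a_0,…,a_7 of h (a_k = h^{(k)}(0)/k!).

L = (1584 + 7614·x + 25326·x^2 + 15390·x^3 + 26730·x^4 + 13122·x^5 + 13122·x^6) + (-153 - 819·x + 918·x^2 + 2133·x^3 + 1620·x^4 + 3645·x^5 + 5103·x^6 + 4374·x^7)·Dx + (176 + 846·x + 2814·x^2 + 1710·x^3 + 2970·x^4 + 1458·x^5 + 1458·x^6)·Dx^2 + (-17 - 91·x + 102·x^2 + 237·x^3 + 180·x^4 + 405·x^5 + 567·x^6 + 486·x^7)·Dx^3  (order 3).
h: a_k = -6, 24, 207/2, 228, 4557/8, 1746, 365289/80, 12192, …
ICs: h(0) = -6, h′(0) = 24, h′′(0) = 207.

f: a_k = 0, -9, 0, 27/2, 0, -243/40, 0, 729/560, …
g: a_k = 3, 3, 12, 21, 57, 120, 291, 651, …
Weyl lclm of L_f,L_g ⇒ L₀ (ord ≤ 3).
Differentiate: ansatz ord ≤ ord L₀ ⇒ L.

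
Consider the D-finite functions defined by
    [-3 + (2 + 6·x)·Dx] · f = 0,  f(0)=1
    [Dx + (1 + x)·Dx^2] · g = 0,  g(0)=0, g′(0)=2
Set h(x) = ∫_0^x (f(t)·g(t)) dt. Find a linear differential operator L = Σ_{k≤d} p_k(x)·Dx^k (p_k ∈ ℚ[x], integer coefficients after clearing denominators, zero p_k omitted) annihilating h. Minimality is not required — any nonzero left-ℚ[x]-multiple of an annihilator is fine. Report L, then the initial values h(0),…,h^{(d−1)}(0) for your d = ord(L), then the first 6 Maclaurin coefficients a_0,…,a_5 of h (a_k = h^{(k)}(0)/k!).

f: a_k = 1, 3/2, -9/8, 27/16, -405/128, 1701/256, …
g: a_k = 0, 2, -1, 2/3, -1/2, 2/5, …
f·g: L₀ = L_f ⊗_s L_g, ord ≤ 1·2.
∫: right-multiply L₀ by Dx.
L = (21 + 9·x)·Dx + (-8 - 24·x)·Dx^2 + (4 + 28·x + 60·x^2 + 36·x^3)·Dx^3  (order 3).
h: a_k = 0, 0, 1, 2/3, -37/48, 1, …
ICs: h(0) = 0, h′(0) = 0, h′′(0) = 2.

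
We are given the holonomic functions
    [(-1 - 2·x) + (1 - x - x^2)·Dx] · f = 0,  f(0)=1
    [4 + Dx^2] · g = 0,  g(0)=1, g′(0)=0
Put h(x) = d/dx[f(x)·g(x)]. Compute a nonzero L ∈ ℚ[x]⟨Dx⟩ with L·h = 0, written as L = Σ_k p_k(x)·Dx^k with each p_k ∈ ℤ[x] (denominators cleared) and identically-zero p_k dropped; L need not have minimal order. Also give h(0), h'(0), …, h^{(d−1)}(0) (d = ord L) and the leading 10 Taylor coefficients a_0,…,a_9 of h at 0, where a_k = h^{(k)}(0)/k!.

f: a_k = 1, 1, 2, 3, 5, 8, 13, 21, 34, 55, …
g: a_k = 1, 0, -2, 0, 2/3, 0, -4/45, 0, 2/315, 0, …
Product ⇒ symmetric product L₀, ord ≤ 2.
h=h₀': d/dx-closure on L₀ ⇒ L.
L = (-6 - 16·x - 8·x^2 + 16·x^3 + 8·x^4) + (-1 + 2·x + 12·x^2 + 8·x^3)·Dx + (1 - 3·x - x^2 + 4·x^3 + 2·x^4)·Dx^2  (order 2).
h: a_k = 1, 0, 3, 20/3, 40/3, 382/15, 2177/45, 9376/105, 5693/35, 828802/2835, …
ICs: h(0) = 1, h′(0) = 0.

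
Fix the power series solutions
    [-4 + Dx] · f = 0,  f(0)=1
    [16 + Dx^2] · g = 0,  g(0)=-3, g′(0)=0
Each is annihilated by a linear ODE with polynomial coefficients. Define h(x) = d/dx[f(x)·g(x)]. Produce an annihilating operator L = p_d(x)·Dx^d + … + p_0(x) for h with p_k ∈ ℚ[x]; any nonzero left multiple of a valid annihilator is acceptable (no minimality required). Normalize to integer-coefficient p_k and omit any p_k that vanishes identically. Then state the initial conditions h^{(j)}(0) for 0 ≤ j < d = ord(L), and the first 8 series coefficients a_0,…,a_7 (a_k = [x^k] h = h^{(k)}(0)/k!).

f: a_k = 1, 4, 8, 32/3, 32/3, 128/15, 256/45, 1024/315, …
g: a_k = -3, 0, 24, 0, -32, 0, 256/15, 0, …
h₀=f·g: eliminate ⇒ L₀, order ≤ 1·2.
Differentiate: ansatz ord ≤ ord L₀ ⇒ L.
L = 32 - 8·Dx + Dx^2  (order 2).
h: a_k = -12, 0, 192, 512, 512, 0, -8192/15, -65536/105, …
ICs: h(0) = -12, h′(0) = 0.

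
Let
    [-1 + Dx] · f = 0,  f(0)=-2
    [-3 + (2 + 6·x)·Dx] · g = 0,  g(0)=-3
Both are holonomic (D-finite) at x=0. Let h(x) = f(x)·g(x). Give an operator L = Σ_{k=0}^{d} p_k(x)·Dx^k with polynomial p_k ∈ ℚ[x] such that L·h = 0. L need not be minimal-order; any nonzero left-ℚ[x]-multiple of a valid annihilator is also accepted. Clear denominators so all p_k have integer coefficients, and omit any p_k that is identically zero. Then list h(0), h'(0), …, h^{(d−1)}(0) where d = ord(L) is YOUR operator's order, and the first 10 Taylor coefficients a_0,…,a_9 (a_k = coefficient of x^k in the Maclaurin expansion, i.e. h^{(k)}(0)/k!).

f: a_k = -2, -2, -1, -1/3, -1/12, -1/60, -1/360, -1/2520, -1/20160, -1/181440, …
g: a_k = -3, -9/2, 27/8, -81/16, 1215/128, -5103/256, 45927/1024, -216513/2048, 8444007/32768, -42220035/65536, …
Product ⇒ symmetric product L₀, ord ≤ 1.
L = (-5 - 6·x) + (2 + 6·x)·Dx  (order 1).
h: a_k = 6, 15, 21/4, 71/8, -671/64, 16157/640, -88837/1536, 14933039/107520, -589833983/1720320, 3828061859/4423680, …
ICs: h(0) = 6.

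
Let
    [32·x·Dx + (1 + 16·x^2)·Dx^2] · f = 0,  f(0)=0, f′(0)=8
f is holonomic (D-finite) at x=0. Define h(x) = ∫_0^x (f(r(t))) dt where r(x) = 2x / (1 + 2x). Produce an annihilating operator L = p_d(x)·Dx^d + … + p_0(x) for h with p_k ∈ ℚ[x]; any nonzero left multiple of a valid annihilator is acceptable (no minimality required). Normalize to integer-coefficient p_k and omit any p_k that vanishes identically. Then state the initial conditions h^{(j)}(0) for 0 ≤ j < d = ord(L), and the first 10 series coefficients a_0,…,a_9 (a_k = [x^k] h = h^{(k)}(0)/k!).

L = (4 + 136·x)·Dx^2 + (1 + 4·x + 68·x^2)·Dx^3  (order 3).
h: a_k = 0, 0, 8, -32/3, -208/3, 384, 12928/15, -312832/21, 93056/7, 1648640/3, …
ICs: h(0) = 0, h′(0) = 0, h′′(0) = 16.

f: a_k = 0, 8, 0, -128/3, 0, 2048/5, 0, -32768/7, 0, 524288/9, …
f∘r: x↦r, Dx↦Dx/r' in L_f ⇒ L₀.
h=∫h₀ ⇒ L = L₀·Dx.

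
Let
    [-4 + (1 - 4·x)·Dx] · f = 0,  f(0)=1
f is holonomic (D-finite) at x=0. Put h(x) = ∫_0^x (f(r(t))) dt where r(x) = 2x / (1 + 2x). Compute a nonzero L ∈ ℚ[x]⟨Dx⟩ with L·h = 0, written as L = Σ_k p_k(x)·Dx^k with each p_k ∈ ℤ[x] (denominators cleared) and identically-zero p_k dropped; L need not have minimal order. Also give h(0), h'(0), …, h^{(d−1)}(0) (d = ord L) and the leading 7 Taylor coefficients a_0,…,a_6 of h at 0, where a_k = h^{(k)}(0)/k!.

f: a_k = 1, 4, 16, 64, 256, 1024, 4096, …
L₀ from L_f via x↦r, Dx↦r'^{-1}Dx.
∫: right-multiply L₀ by Dx.
L = 8·Dx + (-1 + 4·x + 12·x^2)·Dx^2  (order 2).
h: a_k = 0, 1, 4, 16, 72, 1728/5, 1728, …
ICs: h(0) = 0, h′(0) = 1.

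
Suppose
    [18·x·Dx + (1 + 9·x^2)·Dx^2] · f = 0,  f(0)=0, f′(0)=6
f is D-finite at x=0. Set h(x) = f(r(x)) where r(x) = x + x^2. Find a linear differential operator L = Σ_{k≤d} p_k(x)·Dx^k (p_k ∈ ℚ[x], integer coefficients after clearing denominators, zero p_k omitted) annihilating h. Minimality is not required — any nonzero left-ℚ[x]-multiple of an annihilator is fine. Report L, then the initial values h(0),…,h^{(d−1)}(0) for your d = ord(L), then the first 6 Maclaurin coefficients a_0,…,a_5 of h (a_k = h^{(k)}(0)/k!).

L = (-2 + 18·x + 72·x^2 + 108·x^3 + 54·x^4)·Dx + (1 + 2·x + 9·x^2 + 36·x^3 + 45·x^4 + 18·x^5)·Dx^2  (order 2).
h: a_k = 0, 6, 6, -18, -54, 216/5, …
ICs: h(0) = 0, h′(0) = 6.

f: a_k = 0, 6, 0, -18, 0, 486/5, …
L₀ from L_f via x↦r, Dx↦r'^{-1}Dx.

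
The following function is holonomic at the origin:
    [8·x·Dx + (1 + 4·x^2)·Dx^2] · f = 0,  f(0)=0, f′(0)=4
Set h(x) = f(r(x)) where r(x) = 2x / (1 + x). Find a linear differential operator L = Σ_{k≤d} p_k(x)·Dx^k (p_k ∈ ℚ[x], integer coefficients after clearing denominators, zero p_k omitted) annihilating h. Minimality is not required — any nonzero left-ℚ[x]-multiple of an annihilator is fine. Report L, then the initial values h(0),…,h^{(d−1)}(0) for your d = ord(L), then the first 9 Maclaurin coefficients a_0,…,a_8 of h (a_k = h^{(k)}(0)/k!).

L = (2 + 34·x)·Dx + (1 + 2·x + 17·x^2)·Dx^2  (order 2).
h: a_k = 0, 8, -8, -104/3, 120, 808/5, -4888/3, 5816/7, 19320, …
ICs: h(0) = 0, h′(0) = 8.

f: a_k = 0, 4, 0, -16/3, 0, 64/5, 0, -256/7, 0, …
f∘r: x↦r, Dx↦Dx/r' in L_f ⇒ L₀.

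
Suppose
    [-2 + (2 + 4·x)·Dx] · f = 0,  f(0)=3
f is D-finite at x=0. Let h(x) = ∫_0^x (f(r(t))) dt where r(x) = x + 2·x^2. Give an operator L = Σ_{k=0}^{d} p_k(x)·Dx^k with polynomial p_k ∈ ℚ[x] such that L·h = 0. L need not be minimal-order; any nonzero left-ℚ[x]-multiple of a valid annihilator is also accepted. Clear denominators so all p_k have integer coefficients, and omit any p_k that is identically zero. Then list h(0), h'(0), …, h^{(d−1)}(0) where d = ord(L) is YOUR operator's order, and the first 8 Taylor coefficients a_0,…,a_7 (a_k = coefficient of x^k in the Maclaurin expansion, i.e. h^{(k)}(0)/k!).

f: a_k = 3, 3, -3/2, 3/2, -15/8, 21/8, -63/16, 99/16, …
Change of var in L_f (x↦r) gives L₀.
Integrate: L := L₀·Dx.
L = (-1 - 4·x)·Dx + (1 + 2·x + 4·x^2)·Dx^2  (order 2).
h: a_k = 0, 3, 3/2, 3/2, -9/8, 9/40, 15/16, -171/112, …
ICs: h(0) = 0, h′(0) = 3.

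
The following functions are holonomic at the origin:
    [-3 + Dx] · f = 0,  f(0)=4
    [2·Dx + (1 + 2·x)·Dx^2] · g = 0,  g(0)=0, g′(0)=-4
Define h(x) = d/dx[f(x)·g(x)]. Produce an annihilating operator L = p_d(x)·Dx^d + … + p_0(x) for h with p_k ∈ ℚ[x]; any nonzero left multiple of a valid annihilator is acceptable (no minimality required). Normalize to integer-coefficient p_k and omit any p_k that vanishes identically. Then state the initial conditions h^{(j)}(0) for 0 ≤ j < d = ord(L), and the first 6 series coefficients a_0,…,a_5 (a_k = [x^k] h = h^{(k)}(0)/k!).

f: a_k = 4, 12, 18, 18, 27/2, 81/10, …
g: a_k = 0, -4, 4, -16/3, 8, -64/5, …
f·g: L₀ = L_f ⊗_s L_g, ord ≤ 1·2.
h=h₀': d/dx-closure on L₀ ⇒ L.
L = (15 + 36·x + 108·x^2) + (-8 - 36·x - 72·x^2)·Dx + (1 + 8·x + 12·x^2)·Dx^2  (order 2).
h: a_k = -16, -64, -136, -128, -166, 8, …
ICs: h(0) = -16, h′(0) = -64.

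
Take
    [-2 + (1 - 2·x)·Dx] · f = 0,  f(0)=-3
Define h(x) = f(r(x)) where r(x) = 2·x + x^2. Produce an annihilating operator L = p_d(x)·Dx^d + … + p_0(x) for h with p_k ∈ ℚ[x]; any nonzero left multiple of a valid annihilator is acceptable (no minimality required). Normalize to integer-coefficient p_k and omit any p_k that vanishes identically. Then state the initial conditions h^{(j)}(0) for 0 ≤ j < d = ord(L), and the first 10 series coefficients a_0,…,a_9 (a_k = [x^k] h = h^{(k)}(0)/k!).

f: a_k = -3, -6, -12, -24, -48, -96, -192, -384, -768, -1536, …
L₀ from L_f via x↦r, Dx↦r'^{-1}Dx.
L = (4 + 4·x) + (-1 + 4·x + 2·x^2)·Dx  (order 1).
h: a_k = -3, -12, -54, -240, -1068, -4752, -21144, -94080, -418608, -1862592, …
ICs: h(0) = -3.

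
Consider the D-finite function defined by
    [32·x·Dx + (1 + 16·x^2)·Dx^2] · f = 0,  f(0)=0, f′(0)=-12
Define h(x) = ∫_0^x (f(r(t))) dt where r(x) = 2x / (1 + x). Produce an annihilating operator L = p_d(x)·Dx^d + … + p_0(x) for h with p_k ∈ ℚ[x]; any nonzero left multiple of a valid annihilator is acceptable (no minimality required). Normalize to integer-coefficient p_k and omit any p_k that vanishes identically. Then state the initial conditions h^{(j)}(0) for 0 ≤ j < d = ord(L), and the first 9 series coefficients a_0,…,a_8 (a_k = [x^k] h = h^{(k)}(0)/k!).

f: a_k = 0, -12, 0, 64, 0, -3072/5, 0, 49152/7, 0, …
h₀=f(r): pull back L_f along r ⇒ L₀.
h=∫₀ˣh₀: take L = L₀·Dx.
L = (2 + 130·x)·Dx^2 + (1 + 2·x + 65·x^2)·Dx^3  (order 3).
h: a_k = 0, 0, -12, 8, 122, -1512/5, -13844/5, 93208/7, 535083/7, …
ICs: h(0) = 0, h′(0) = 0, h′′(0) = -24.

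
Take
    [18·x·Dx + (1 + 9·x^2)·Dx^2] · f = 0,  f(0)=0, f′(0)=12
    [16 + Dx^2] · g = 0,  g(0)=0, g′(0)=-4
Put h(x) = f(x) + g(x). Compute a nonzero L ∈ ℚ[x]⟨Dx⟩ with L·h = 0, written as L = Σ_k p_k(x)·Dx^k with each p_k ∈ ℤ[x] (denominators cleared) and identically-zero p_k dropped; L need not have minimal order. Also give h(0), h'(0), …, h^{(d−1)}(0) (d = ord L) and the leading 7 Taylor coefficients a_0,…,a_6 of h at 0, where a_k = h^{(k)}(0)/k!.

L = (-13248·x + 181440·x^3 + 186624·x^5)·Dx + (-16 + 6048·x^2 + 66096·x^4 + 93312·x^6)·Dx^2 + (-828·x + 11340·x^3 + 11664·x^5)·Dx^3 + (-1 + 378·x^2 + 4131·x^4 + 5832·x^6)·Dx^4  (order 4).
h: a_k = 0, 8, 0, -76/3, 0, 2788/15, 0, …
ICs: h(0) = 0, h′(0) = 8, h′′(0) = 0, h′′′(0) = -152.

f: a_k = 0, 12, 0, -36, 0, 972/5, 0, …
g: a_k = 0, -4, 0, 32/3, 0, -128/15, 0, …
Sum ⇒ L₀ = lclm(L_f,L_g) in ℚ(x)⟨Dx⟩.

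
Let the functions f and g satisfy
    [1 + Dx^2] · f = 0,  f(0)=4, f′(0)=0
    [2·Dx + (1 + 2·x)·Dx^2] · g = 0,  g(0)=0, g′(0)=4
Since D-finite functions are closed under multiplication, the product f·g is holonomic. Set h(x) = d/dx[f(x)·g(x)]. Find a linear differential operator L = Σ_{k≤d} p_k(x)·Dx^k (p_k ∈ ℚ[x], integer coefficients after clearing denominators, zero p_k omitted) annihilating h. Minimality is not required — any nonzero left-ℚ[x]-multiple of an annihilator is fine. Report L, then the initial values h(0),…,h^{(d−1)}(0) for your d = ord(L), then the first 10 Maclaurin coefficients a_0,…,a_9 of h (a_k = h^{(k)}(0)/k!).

L = (-52 - 31·x - 87·x^2 - 96·x^3 - 8·x^4 + 48·x^5 + 16·x^6) + (-33 - 98·x - 80·x^2 + 80·x^4 + 32·x^5)·Dx + (-55 - 46·x - 110·x^2 - 96·x^3 + 32·x^4 + 96·x^5 + 32·x^6)·Dx^2 + (-33 - 98·x - 80·x^2 + 80·x^4 + 32·x^5)·Dx^3 + (-3 - 15·x - 23·x^2 + 40·x^4 + 48·x^5 + 16·x^6)·Dx^4  (order 4).
h: a_k = 16, -32, 40, -96, 206, -420, 12763/15, -77272/45, 2903587/840, -1750673/252, …
ICs: h(0) = 16, h′(0) = -32, h′′(0) = 80, h′′′(0) = -576.

f: a_k = 4, 0, -2, 0, 1/6, 0, -1/180, 0, 1/10080, 0, …
g: a_k = 0, 4, -4, 16/3, -8, 64/5, -64/3, 256/7, -64, 1024/9, …
L₀ := L_f ⊗_s L_g (sym. prod.), ord ≤ 4.
h₀' ⇒ L via d/dx closure of L₀.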